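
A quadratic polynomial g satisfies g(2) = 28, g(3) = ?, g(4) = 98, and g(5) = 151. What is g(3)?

On equispaced nodes a degree-2 polynomial has vanishing third forward difference, so
  - g(2) + 3·g(3) - 3·g(4) + g(5) = 0.
Substituting the known values and solving for g(3):
  3·g(3) = 171
  g(3) = 57.

57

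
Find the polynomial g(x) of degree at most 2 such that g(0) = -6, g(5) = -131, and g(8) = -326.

g(x) = -5x^2 - 6

Using the Lagrange interpolation formula with nodes 0, 5, 8:
  L_0(x) = (x - 5)(x - 8) / 40
  L_1(x) = x(x - 8) / -15
  L_2(x) = x(x - 5) / 24
Then g(x) = -6·L_0(x) - 131·L_1(x) - 326·L_2(x).
Expanding and collecting terms gives g(x) = -5x^2 - 6.
Check: g(8) = -326. ✓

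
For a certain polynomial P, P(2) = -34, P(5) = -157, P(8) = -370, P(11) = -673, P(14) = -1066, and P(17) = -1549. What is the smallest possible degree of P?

2

Forward differences of the values at t = 2, 5, 8, 11, 14, 17:
  P  : -34  -157  -370  -673  -1066  -1549
  Δ  : -123  -213  -303  -393  -483
  Δ^2: -90  -90  -90  -90
  Δ^3: 0  0  0
  Δ^4: 0  0
  Δ^5: 0
The second differences are constant (-90) and nonzero, while all higher differences vanish, so the minimal degree is 2.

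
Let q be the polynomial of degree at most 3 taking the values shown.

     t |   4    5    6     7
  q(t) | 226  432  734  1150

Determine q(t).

q(t) = 3t^3 + 3t^2 - 4t + 2

Write q(t) = at^3 + bt^2 + ct + d. Substituting each data point gives a linear system:
  64a + 16b + 4c + d = 226
  125a + 25b + 5c + d = 432
  216a + 36b + 6c + d = 734
  343a + 49b + 7c + d = 1150
Solving the system yields a = 3, b = 3, c = -4, d = 2.
So q(t) = 3t³ + 3t² - 4t + 2.
Check: q(4) = 226. ✓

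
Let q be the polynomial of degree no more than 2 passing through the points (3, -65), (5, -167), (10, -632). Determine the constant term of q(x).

-2

Write q(x) = ax^2 + bx + c. Substituting each data point gives a linear system:
  9a + 3b + c = -65
  25a + 5b + c = -167
  100a + 10b + c = -632
Solving the system yields a = -6, b = -3, c = -2.
So q(x) = -6x^2 - 3x - 2.
The constant term is -2.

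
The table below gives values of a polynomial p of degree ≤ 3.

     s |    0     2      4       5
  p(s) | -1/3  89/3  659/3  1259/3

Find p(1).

11/3

Write p(s) = as^3 + bs^2 + cs + d. Substituting each data point gives a linear system:
  d = -1/3
  8a + 4b + 2c + d = 89/3
  64a + 16b + 4c + d = 659/3
  125a + 25b + 5c + d = 1259/3
Solving the system yields a = 3, b = 2, c = -1, d = -1/3.
So p(s) = 3s^3 + 2s^2 - s - 1/3.
Then p(1) = 11/3.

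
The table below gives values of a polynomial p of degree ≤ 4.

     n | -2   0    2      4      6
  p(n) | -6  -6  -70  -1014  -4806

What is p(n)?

p(n) = -3n^4 - 5n^3 + 4n^2 + 4n - 6

Using the Lagrange interpolation formula with nodes -2, 0, 2, 4, 6:
  L_0(n) = n(n - 2)(n - 4)(n - 6) / 384
  L_1(n) = (n + 2)(n - 2)(n - 4)(n - 6) / -96
  L_2(n) = (n + 2)n(n - 4)(n - 6) / 64
  L_3(n) = (n + 2)n(n - 2)(n - 6) / -96
  L_4(n) = (n + 2)n(n - 2)(n - 4) / 384
Then p(n) = -6·L_0(n) - 6·L_1(n) - 70·L_2(n) - 1014·L_3(n) - 4806·L_4(n).
Expanding and collecting terms gives p(n) = -3n⁴ - 5n³ + 4n² + 4n - 6.
Check: p(0) = -6. ✓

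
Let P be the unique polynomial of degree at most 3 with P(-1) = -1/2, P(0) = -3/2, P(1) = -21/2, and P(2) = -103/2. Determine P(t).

Write P(t) = at^3 + bt^2 + ct + d. Substituting each data point gives a linear system:
  -a + b - c + d = -1/2
  d = -3/2
  a + b + c + d = -21/2
  8a + 4b + 2c + d = -103/2
Solving the system yields a = -4, b = -4, c = -1, d = -3/2.
So P(t) = -4t^3 - 4t^2 - t - 3/2.
Check: P(0) = -3/2. ✓

P(t) = -4t^3 - 4t^2 - t - 3/2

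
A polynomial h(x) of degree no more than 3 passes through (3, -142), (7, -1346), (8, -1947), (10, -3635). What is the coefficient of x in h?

Write h(x) = ax^3 + bx^2 + cx + d. Substituting each data point gives a linear system:
  27a + 9b + 3c + d = -142
  343a + 49b + 7c + d = -1346
  512a + 64b + 8c + d = -1947
  1000a + 100b + 10c + d = -3635
Solving the system yields a = -3, b = -6, c = -4, d = 5.
So h(x) = -3x³ - 6x² - 4x + 5.
The coefficient of x is -4.

-4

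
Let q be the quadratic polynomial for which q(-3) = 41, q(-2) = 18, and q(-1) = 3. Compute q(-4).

72

Forward differences of the values at s = -3, -2, -1:
  q  : 41  18  3
  Δ  : -23  -15
  Δ^2: 8
The second differences are constant, confirming degree 2.
Interpolating (Newton forward form) and evaluating at s = -4 gives q(-4) = 72.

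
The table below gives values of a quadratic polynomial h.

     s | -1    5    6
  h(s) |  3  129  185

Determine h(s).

h(s) = 5s^2 + s - 1

Write h(s) = as^2 + bs + c. Substituting each data point gives a linear system:
  a - b + c = 3
  25a + 5b + c = 129
  36a + 6b + c = 185
Solving the system yields a = 5, b = 1, c = -1.
So h(s) = 5s^2 + s - 1.
Check: h(5) = 129. ✓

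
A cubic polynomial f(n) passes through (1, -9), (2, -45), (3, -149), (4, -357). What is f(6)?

-1229

Using the Lagrange interpolation formula with nodes 1, 2, 3, 4:
  L_0(n) = (n - 2)(n - 3)(n - 4) / -6
  L_1(n) = (n - 1)(n - 3)(n - 4) / 2
  L_2(n) = (n - 1)(n - 2)(n - 4) / -2
  L_3(n) = (n - 1)(n - 2)(n - 3) / 6
Then f(n) = -9·L_0(n) - 45·L_1(n) - 149·L_2(n) - 357·L_3(n).
Expanding and collecting terms gives f(n) = -6n^3 + 2n^2 - 5.
Evaluating at n = 6: f(6) = -1229.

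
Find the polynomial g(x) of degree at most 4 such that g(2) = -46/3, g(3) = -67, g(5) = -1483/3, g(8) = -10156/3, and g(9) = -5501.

g(x) = -x^4 + 2x^3 - 5x^2 + (1/3)x + 4

Using the Lagrange interpolation formula with nodes 2, 3, 5, 8, 9:
  L_0(x) = (x - 3)(x - 5)(x - 8)(x - 9) / 126
  L_1(x) = (x - 2)(x - 5)(x - 8)(x - 9) / -60
  L_2(x) = (x - 2)(x - 3)(x - 8)(x - 9) / 72
  L_3(x) = (x - 2)(x - 3)(x - 5)(x - 9) / -90
  L_4(x) = (x - 2)(x - 3)(x - 5)(x - 8) / 168
Then g(x) = -46/3·L_0(x) - 67·L_1(x) - 1483/3·L_2(x) - 10156/3·L_3(x) - 5501·L_4(x).
Expanding and collecting terms gives g(x) = -x^4 + 2x^3 - 5x^2 + (1/3)x + 4.
Check: g(2) = -46/3. ✓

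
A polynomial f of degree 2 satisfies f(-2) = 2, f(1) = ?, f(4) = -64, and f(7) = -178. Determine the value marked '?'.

-4

The 3 known points determine the degree-2 polynomial uniquely.
Write f(n) = an^2 + bn + c. Substituting each data point gives a linear system:
  4a - 2b + c = 2
  16a + 4b + c = -64
  49a + 7b + c = -178
Solving the system yields a = -3, b = -5, c = 4.
So f(n) = -3n^2 - 5n + 4.
Then f(1) = -4.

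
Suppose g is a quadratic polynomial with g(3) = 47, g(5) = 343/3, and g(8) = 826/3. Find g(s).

Using the Lagrange interpolation formula with nodes 3, 5, 8:
  L_0(s) = (s - 5)(s - 8) / 10
  L_1(s) = (s - 3)(s - 8) / -6
  L_2(s) = (s - 3)(s - 5) / 15
Then g(s) = 47·L_0(s) + 343/3·L_1(s) + 826/3·L_2(s).
Expanding and collecting terms gives g(s) = 4s² + (5/3)s + 6.
Check: g(3) = 47. ✓

g(s) = 4s^2 + (5/3)s + 6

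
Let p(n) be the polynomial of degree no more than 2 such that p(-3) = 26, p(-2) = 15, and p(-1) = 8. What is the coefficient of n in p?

Write p(n) = an^2 + bn + c. Substituting each data point gives a linear system:
  9a - 3b + c = 26
  4a - 2b + c = 15
  a - b + c = 8
Solving the system yields a = 2, b = -1, c = 5.
So p(n) = 2n² - n + 5.
The coefficient of n is -1.

-1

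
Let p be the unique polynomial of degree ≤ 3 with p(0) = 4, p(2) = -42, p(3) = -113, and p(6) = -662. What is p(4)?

Using the Lagrange interpolation formula with nodes 0, 2, 3, 6:
  L_0(t) = (t - 2)(t - 3)(t - 6) / -36
  L_1(t) = t(t - 3)(t - 6) / 8
  L_2(t) = t(t - 2)(t - 6) / -9
  L_3(t) = t(t - 2)(t - 3) / 72
Then p(t) = 4·L_0(t) - 42·L_1(t) - 113·L_2(t) - 662·L_3(t).
Expanding and collecting terms gives p(t) = -2t^3 - 6t^2 - 3t + 4.
Evaluating at t = 4: p(4) = -232.

-232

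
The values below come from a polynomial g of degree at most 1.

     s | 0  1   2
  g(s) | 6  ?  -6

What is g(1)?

The 2 known points determine the degree-1 polynomial uniquely.
Write g(s) = as + b. Substituting each data point gives a linear system:
  b = 6
  2a + b = -6
Solving the system yields a = -6, b = 6.
So g(s) = -6s + 6.
Then g(1) = 0.

0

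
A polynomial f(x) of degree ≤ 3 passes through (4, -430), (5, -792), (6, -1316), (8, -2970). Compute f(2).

-72

Write f(x) = ax^3 + bx^2 + cx + d. Substituting each data point gives a linear system:
  64a + 16b + 4c + d = -430
  125a + 25b + 5c + d = -792
  216a + 36b + 6c + d = -1316
  512a + 64b + 8c + d = -2970
Solving the system yields a = -5, b = -6, c = -3, d = -2.
So f(x) = -5x^3 - 6x^2 - 3x - 2.
Then f(2) = -72.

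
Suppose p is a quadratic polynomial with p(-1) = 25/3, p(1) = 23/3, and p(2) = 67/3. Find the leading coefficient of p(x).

Write p(x) = ax^2 + bx + c. Substituting each data point gives a linear system:
  a - b + c = 25/3
  a + b + c = 23/3
  4a + 2b + c = 67/3
Solving the system yields a = 5, b = -1/3, c = 3.
So p(x) = 5x² - (1/3)x + 3.
The leading coefficient is 5.

5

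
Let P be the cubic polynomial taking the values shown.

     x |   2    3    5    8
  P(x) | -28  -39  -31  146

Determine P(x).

P(x) = x^3 - 5x^2 - 5x - 6

Write P(x) = ax^3 + bx^2 + cx + d. Substituting each data point gives a linear system:
  8a + 4b + 2c + d = -28
  27a + 9b + 3c + d = -39
  125a + 25b + 5c + d = -31
  512a + 64b + 8c + d = 146
Solving the system yields a = 1, b = -5, c = -5, d = -6.
So P(x) = x³ - 5x² - 5x - 6.
Check: P(3) = -39. ✓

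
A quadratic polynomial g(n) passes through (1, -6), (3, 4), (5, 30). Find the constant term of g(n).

Write g(n) = an^2 + bn + c. Substituting each data point gives a linear system:
  a + b + c = -6
  9a + 3b + c = 4
  25a + 5b + c = 30
Solving the system yields a = 2, b = -3, c = -5.
So g(n) = 2n^2 - 3n - 5.
The constant term is -5.

-5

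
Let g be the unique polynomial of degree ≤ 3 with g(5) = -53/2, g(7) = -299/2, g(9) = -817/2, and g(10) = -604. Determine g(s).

g(s) = -s^3 + 4s^2 - (1/2)s + 1

Write g(s) = as^3 + bs^2 + cs + d. Substituting each data point gives a linear system:
  125a + 25b + 5c + d = -53/2
  343a + 49b + 7c + d = -299/2
  729a + 81b + 9c + d = -817/2
  1000a + 100b + 10c + d = -604
Solving the system yields a = -1, b = 4, c = -1/2, d = 1.
So g(s) = -s^3 + 4s^2 - (1/2)s + 1.
Check: g(10) = -604. ✓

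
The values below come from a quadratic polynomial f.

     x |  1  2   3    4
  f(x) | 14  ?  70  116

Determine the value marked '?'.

The 3 known points determine the degree-2 polynomial uniquely.
Write f(x) = ax^2 + bx + c. Substituting each data point gives a linear system:
  a + b + c = 14
  9a + 3b + c = 70
  16a + 4b + c = 116
Solving the system yields a = 6, b = 4, c = 4.
So f(x) = 6x^2 + 4x + 4.
Then f(2) = 36.

36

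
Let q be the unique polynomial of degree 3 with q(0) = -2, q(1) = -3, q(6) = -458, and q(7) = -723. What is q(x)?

Write q(x) = ax^3 + bx^2 + cx + d. Substituting each data point gives a linear system:
  d = -2
  a + b + c + d = -3
  216a + 36b + 6c + d = -458
  343a + 49b + 7c + d = -723
Solving the system yields a = -2, b = -1, c = 2, d = -2.
So q(x) = -2x^3 - x^2 + 2x - 2.
Check: q(0) = -2. ✓

q(x) = -2x^3 - x^2 + 2x - 2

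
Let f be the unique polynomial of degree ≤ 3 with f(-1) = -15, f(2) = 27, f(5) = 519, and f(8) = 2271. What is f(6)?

923

Using the Lagrange interpolation formula with nodes -1, 2, 5, 8:
  L_0(t) = (t - 2)(t - 5)(t - 8) / -162
  L_1(t) = (t + 1)(t - 5)(t - 8) / 54
  L_2(t) = (t + 1)(t - 2)(t - 8) / -54
  L_3(t) = (t + 1)(t - 2)(t - 5) / 162
Then f(t) = -15·L_0(t) + 27·L_1(t) + 519·L_2(t) + 2271·L_3(t).
Expanding and collecting terms gives f(t) = 5t^3 - 5t^2 + 4t - 1.
Evaluating at t = 6: f(6) = 923.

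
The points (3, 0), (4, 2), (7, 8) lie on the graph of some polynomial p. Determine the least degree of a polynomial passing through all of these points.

1

Divided differences on the nodes 3, 4, 7:
  order 0: 0  2  8
  order 1: 2  2
  order 2: 0
The order-1 divided differences are all 2 (nonzero) and every higher order vanishes, so the data lies on a polynomial of degree exactly 1.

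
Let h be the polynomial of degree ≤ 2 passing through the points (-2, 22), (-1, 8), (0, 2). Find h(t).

Write h(t) = at^2 + bt + c. Substituting each data point gives a linear system:
  4a - 2b + c = 22
  a - b + c = 8
  c = 2
Solving the system yields a = 4, b = -2, c = 2.
So h(t) = 4t^2 - 2t + 2.
Check: h(-2) = 22. ✓

h(t) = 4t^2 - 2t + 2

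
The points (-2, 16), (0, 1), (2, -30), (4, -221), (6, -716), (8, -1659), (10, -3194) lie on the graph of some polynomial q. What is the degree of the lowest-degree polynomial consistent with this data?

3

Forward differences of the values at s = -2, 0, 2, 4, 6, 8, 10:
  q  : 16  1  -30  -221  -716  -1659  -3194
  Δ  : -15  -31  -191  -495  -943  -1535
  Δ^2: -16  -160  -304  -448  -592
  Δ^3: -144  -144  -144  -144
  Δ^4: 0  0  0
  Δ^5: 0  0
  Δ^6: 0
The third differences are constant (-144) and nonzero, while all higher differences vanish, so the minimal degree is 3.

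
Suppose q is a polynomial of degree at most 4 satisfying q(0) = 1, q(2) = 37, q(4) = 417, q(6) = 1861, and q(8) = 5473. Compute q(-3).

Write q(s) = as^4 + bs^3 + cs^2 + ds + e. Substituting each data point gives a linear system:
  e = 1
  16a + 8b + 4c + 2d + e = 37
  256a + 64b + 16c + 4d + e = 417
  1296a + 216b + 36c + 6d + e = 1861
  4096a + 512b + 64c + 8d + e = 5473
Solving the system yields a = 1, b = 3, c = -3, d = 4, e = 1.
So q(s) = s^4 + 3s^3 - 3s^2 + 4s + 1.
Then q(-3) = -38.

-38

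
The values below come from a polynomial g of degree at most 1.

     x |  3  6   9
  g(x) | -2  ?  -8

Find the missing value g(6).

The 2 known points determine the degree-1 polynomial uniquely.
Write g(x) = ax + b. Substituting each data point gives a linear system:
  3a + b = -2
  9a + b = -8
Solving the system yields a = -1, b = 1.
So g(x) = -x + 1.
Then g(6) = -5.

-5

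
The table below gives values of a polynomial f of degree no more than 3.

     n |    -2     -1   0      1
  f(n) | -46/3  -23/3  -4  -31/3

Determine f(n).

Using the Lagrange interpolation formula with nodes -2, -1, 0, 1:
  L_0(n) = (n + 1)n(n - 1) / -6
  L_1(n) = (n + 2)n(n - 1) / 2
  L_2(n) = (n + 2)(n + 1)(n - 1) / -2
  L_3(n) = (n + 2)(n + 1)n / 6
Then f(n) = -46/3·L_0(n) - 23/3·L_1(n) - 4·L_2(n) - 31/3·L_3(n).
Expanding and collecting terms gives f(n) = -n^3 - 5n^2 - (1/3)n - 4.
Check: f(-1) = -23/3. ✓

f(n) = -n^3 - 5n^2 - (1/3)n - 4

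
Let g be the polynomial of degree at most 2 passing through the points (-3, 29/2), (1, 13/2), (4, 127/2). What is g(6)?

Write g(x) = ax^2 + bx + c. Substituting each data point gives a linear system:
  9a - 3b + c = 29/2
  a + b + c = 13/2
  16a + 4b + c = 127/2
Solving the system yields a = 3, b = 4, c = -1/2.
So g(x) = 3x^2 + 4x - 1/2.
Then g(6) = 263/2.

263/2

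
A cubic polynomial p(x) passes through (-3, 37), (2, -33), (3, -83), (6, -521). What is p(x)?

p(x) = -2x^3 - 2x^2 - 2x - 5

Write p(x) = ax^3 + bx^2 + cx + d. Substituting each data point gives a linear system:
  -27a + 9b - 3c + d = 37
  8a + 4b + 2c + d = -33
  27a + 9b + 3c + d = -83
  216a + 36b + 6c + d = -521
Solving the system yields a = -2, b = -2, c = -2, d = -5.
So p(x) = -2x^3 - 2x^2 - 2x - 5.
Check: p(-3) = 37. ✓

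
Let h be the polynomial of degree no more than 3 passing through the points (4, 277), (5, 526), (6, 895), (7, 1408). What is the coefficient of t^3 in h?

4

Write h(t) = at^3 + bt^2 + ct + d. Substituting each data point gives a linear system:
  64a + 16b + 4c + d = 277
  125a + 25b + 5c + d = 526
  216a + 36b + 6c + d = 895
  343a + 49b + 7c + d = 1408
Solving the system yields a = 4, b = 0, c = 5, d = 1.
So h(t) = 4t³ + 5t + 1.
The leading coefficient is 4.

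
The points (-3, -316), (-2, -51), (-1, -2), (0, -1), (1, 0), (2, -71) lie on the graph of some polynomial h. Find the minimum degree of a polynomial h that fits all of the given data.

Forward differences of the values at n = -3, -2, -1, 0, 1, 2:
  h  : -316  -51  -2  -1  0  -71
  Δ  : 265  49  1  1  -71
  Δ^2: -216  -48  0  -72
  Δ^3: 168  48  -72
  Δ^4: -120  -120
  Δ^5: 0
The fourth differences are constant (-120) and nonzero, while all higher differences vanish, so the minimal degree is 4.

4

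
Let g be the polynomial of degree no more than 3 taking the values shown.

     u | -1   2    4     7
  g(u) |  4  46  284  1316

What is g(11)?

Using the Lagrange interpolation formula with nodes -1, 2, 4, 7:
  L_0(u) = (u - 2)(u - 4)(u - 7) / -120
  L_1(u) = (u + 1)(u - 4)(u - 7) / 30
  L_2(u) = (u + 1)(u - 2)(u - 7) / -30
  L_3(u) = (u + 1)(u - 2)(u - 4) / 120
Then g(u) = 4·L_0(u) + 46·L_1(u) + 284·L_2(u) + 1316·L_3(u).
Expanding and collecting terms gives g(u) = 3u^3 + 6u^2 - u.
Evaluating at u = 11: g(11) = 4708.

4708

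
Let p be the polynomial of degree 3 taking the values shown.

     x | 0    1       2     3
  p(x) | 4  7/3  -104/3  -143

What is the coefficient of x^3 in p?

Write p(x) = ax^3 + bx^2 + cx + d. Substituting each data point gives a linear system:
  d = 4
  a + b + c + d = 7/3
  8a + 4b + 2c + d = -104/3
  27a + 9b + 3c + d = -143
Solving the system yields a = -6, b = 1/3, c = 4, d = 4.
So p(x) = -6x³ + (1/3)x² + 4x + 4.
The leading coefficient is -6.

-6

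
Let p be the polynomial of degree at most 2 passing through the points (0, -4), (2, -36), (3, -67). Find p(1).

-15

Using the Lagrange interpolation formula with nodes 0, 2, 3:
  L_0(n) = (n - 2)(n - 3) / 6
  L_1(n) = n(n - 3) / -2
  L_2(n) = n(n - 2) / 3
Then p(n) = -4·L_0(n) - 36·L_1(n) - 67·L_2(n).
Expanding and collecting terms gives p(n) = -5n^2 - 6n - 4.
Evaluating at n = 1: p(1) = -15.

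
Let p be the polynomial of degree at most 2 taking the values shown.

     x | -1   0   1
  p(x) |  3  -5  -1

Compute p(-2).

Write p(x) = ax^2 + bx + c. Substituting each data point gives a linear system:
  a - b + c = 3
  c = -5
  a + b + c = -1
Solving the system yields a = 6, b = -2, c = -5.
So p(x) = 6x² - 2x - 5.
Then p(-2) = 23.

23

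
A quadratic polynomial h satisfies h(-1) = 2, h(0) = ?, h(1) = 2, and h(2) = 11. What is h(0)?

The 3 known points determine the degree-2 polynomial uniquely.
Write h(t) = at^2 + bt + c. Substituting each data point gives a linear system:
  a - b + c = 2
  a + b + c = 2
  4a + 2b + c = 11
Solving the system yields a = 3, b = 0, c = -1.
So h(t) = 3t^2 - 1.
Then h(0) = -1.

-1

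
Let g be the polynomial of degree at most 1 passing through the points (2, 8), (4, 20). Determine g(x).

Write g(x) = ax + b. Substituting each data point gives a linear system:
  2a + b = 8
  4a + b = 20
Solving the system yields a = 6, b = -4.
So g(x) = 6x - 4.
Check: g(4) = 20. ✓

g(x) = 6x - 4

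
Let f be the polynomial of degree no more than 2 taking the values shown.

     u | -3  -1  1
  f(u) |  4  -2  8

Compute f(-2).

-1

Write f(u) = au^2 + bu + c. Substituting each data point gives a linear system:
  9a - 3b + c = 4
  a - b + c = -2
  a + b + c = 8
Solving the system yields a = 2, b = 5, c = 1.
So f(u) = 2u² + 5u + 1.
Then f(-2) = -1.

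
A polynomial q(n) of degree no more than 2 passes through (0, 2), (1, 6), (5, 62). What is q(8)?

Using the Lagrange interpolation formula with nodes 0, 1, 5:
  L_0(n) = (n - 1)(n - 5) / 5
  L_1(n) = n(n - 5) / -4
  L_2(n) = n(n - 1) / 20
Then q(n) = 2·L_0(n) + 6·L_1(n) + 62·L_2(n).
Expanding and collecting terms gives q(n) = 2n^2 + 2n + 2.
Evaluating at n = 8: q(8) = 146.

146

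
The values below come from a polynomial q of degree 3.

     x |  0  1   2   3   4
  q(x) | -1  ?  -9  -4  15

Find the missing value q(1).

-6

On equispaced nodes a degree-3 polynomial has vanishing fourth forward difference, so
  q(0) - 4·q(1) + 6·q(2) - 4·q(3) + q(4) = 0.
Substituting the known values and solving for q(1):
  -4·q(1) = 24
  q(1) = -6.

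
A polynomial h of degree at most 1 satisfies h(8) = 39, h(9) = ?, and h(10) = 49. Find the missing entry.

The 2 known points determine the degree-1 polynomial uniquely.
Write h(s) = as + b. Substituting each data point gives a linear system:
  8a + b = 39
  10a + b = 49
Solving the system yields a = 5, b = -1.
So h(s) = 5s - 1.
Then h(9) = 44.

44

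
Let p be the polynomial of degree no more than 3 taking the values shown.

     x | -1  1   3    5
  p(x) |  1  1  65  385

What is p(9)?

2561

Write p(x) = ax^3 + bx^2 + cx + d. Substituting each data point gives a linear system:
  -a + b - c + d = 1
  a + b + c + d = 1
  27a + 9b + 3c + d = 65
  125a + 25b + 5c + d = 385
Solving the system yields a = 4, b = -4, c = -4, d = 5.
So p(x) = 4x^3 - 4x^2 - 4x + 5.
Then p(9) = 2561.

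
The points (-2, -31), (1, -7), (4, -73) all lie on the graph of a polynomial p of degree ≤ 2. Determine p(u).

Write p(u) = au^2 + bu + c. Substituting each data point gives a linear system:
  4a - 2b + c = -31
  a + b + c = -7
  16a + 4b + c = -73
Solving the system yields a = -5, b = 3, c = -5.
So p(u) = -5u^2 + 3u - 5.
Check: p(1) = -7. ✓

p(u) = -5u^2 + 3u - 5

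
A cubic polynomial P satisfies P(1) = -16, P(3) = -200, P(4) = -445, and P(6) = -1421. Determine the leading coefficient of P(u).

Write P(u) = au^3 + bu^2 + cu + d. Substituting each data point gives a linear system:
  a + b + c + d = -16
  27a + 9b + 3c + d = -200
  64a + 16b + 4c + d = -445
  216a + 36b + 6c + d = -1421
Solving the system yields a = -6, b = -3, c = -2, d = -5.
So P(u) = -6u^3 - 3u^2 - 2u - 5.
The leading coefficient is -6.

-6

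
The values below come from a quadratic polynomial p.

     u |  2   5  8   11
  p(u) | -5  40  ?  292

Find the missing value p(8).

139

On equispaced nodes a degree-2 polynomial has vanishing third forward difference, so
  - p(2) + 3·p(5) - 3·p(8) + p(11) = 0.
Substituting the known values and solving for p(8):
  -3·p(8) = -417
  p(8) = 139.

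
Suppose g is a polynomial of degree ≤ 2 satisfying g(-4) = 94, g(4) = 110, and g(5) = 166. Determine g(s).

g(s) = 6s^2 + 2s + 6

Using the Lagrange interpolation formula with nodes -4, 4, 5:
  L_0(s) = (s - 4)(s - 5) / 72
  L_1(s) = (s + 4)(s - 5) / -8
  L_2(s) = (s + 4)(s - 4) / 9
Then g(s) = 94·L_0(s) + 110·L_1(s) + 166·L_2(s).
Expanding and collecting terms gives g(s) = 6s² + 2s + 6.
Check: g(-4) = 94. ✓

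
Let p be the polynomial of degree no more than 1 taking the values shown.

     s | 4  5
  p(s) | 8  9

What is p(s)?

p(s) = s + 4

Write p(s) = as + b. Substituting each data point gives a linear system:
  4a + b = 8
  5a + b = 9
Solving the system yields a = 1, b = 4.
So p(s) = s + 4.
Check: p(4) = 8. ✓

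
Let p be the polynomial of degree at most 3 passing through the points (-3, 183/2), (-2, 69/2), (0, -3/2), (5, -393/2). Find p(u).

Write p(u) = au^3 + bu^2 + cu + d. Substituting each data point gives a linear system:
  -27a + 9b - 3c + d = 183/2
  -8a + 4b - 2c + d = 69/2
  d = -3/2
  125a + 25b + 5c + d = -393/2
Solving the system yields a = -2, b = 3, c = -4, d = -3/2.
So p(u) = -2u³ + 3u² - 4u - 3/2.
Check: p(5) = -393/2. ✓

p(u) = -2u^3 + 3u^2 - 4u - 3/2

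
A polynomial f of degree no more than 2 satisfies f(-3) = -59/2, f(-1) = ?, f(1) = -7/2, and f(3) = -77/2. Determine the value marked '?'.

-1/2

On equispaced nodes a degree-2 polynomial has vanishing third forward difference, so
  - f(-3) + 3·f(-1) - 3·f(1) + f(3) = 0.
Substituting the known values and solving for f(-1):
  3·f(-1) = -3/2
  f(-1) = -1/2.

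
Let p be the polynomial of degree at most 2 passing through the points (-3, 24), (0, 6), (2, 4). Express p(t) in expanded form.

p(t) = t^2 - 3t + 6

Write p(t) = at^2 + bt + c. Substituting each data point gives a linear system:
  9a - 3b + c = 24
  c = 6
  4a + 2b + c = 4
Solving the system yields a = 1, b = -3, c = 6.
So p(t) = t^2 - 3t + 6.
Check: p(0) = 6. ✓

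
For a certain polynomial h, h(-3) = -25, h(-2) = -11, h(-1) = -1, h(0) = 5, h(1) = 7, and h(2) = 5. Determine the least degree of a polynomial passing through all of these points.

Forward differences of the values at u = -3, -2, -1, 0, 1, 2:
  h  : -25  -11  -1  5  7  5
  Δ  : 14  10  6  2  -2
  Δ^2: -4  -4  -4  -4
  Δ^3: 0  0  0
  Δ^4: 0  0
  Δ^5: 0
The second differences are constant (-4) and nonzero, while all higher differences vanish, so the minimal degree is 2.

2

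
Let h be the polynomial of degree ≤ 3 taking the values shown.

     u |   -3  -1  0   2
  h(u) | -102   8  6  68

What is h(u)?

h(u) = 6u^3 + 5u^2 - 3u + 6

Write h(u) = au^3 + bu^2 + cu + d. Substituting each data point gives a linear system:
  -27a + 9b - 3c + d = -102
  -a + b - c + d = 8
  d = 6
  8a + 4b + 2c + d = 68
Solving the system yields a = 6, b = 5, c = -3, d = 6.
So h(u) = 6u^3 + 5u^2 - 3u + 6.
Check: h(-3) = -102. ✓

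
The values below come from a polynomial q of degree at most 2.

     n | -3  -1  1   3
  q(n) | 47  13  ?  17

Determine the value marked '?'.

On equispaced nodes a degree-2 polynomial has vanishing third forward difference, so
  - q(-3) + 3·q(-1) - 3·q(1) + q(3) = 0.
Substituting the known values and solving for q(1):
  -3·q(1) = -9
  q(1) = 3.

3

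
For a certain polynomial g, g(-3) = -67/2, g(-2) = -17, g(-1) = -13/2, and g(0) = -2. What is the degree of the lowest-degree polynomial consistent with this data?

Forward differences of the values at s = -3, -2, -1, 0:
  g  : -67/2  -17  -13/2  -2
  Δ  : 33/2  21/2  9/2
  Δ^2: -6  -6
  Δ^3: 0
The second differences are constant (-6) and nonzero, while all higher differences vanish, so the minimal degree is 2.

2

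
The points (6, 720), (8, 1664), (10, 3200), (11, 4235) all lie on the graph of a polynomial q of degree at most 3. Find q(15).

10575

Using the Lagrange interpolation formula with nodes 6, 8, 10, 11:
  L_0(x) = (x - 8)(x - 10)(x - 11) / -40
  L_1(x) = (x - 6)(x - 10)(x - 11) / 12
  L_2(x) = (x - 6)(x - 8)(x - 11) / -8
  L_3(x) = (x - 6)(x - 8)(x - 10) / 15
Then q(x) = 720·L_0(x) + 1664·L_1(x) + 3200·L_2(x) + 4235·L_3(x).
Expanding and collecting terms gives q(x) = 3x^3 + 2x^2.
Evaluating at x = 15: q(15) = 10575.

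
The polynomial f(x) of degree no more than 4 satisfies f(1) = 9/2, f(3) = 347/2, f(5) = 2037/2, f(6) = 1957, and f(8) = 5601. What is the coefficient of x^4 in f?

1

Write f(x) = ax^4 + bx^3 + cx^2 + dx + e. Substituting each data point gives a linear system:
  a + b + c + d + e = 9/2
  81a + 27b + 9c + 3d + e = 347/2
  625a + 125b + 25c + 5d + e = 2037/2
  1296a + 216b + 36c + 6d + e = 1957
  4096a + 512b + 64c + 8d + e = 5601
Solving the system yields a = 1, b = 5/2, c = 4, d = -4, e = 1.
So f(x) = x^4 + (5/2)x^3 + 4x^2 - 4x + 1.
The leading coefficient is 1.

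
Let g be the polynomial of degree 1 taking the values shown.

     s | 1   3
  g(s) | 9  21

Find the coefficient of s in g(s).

6

Write g(s) = as + b. Substituting each data point gives a linear system:
  a + b = 9
  3a + b = 21
Solving the system yields a = 6, b = 3.
So g(s) = 6s + 3.
The leading coefficient is 6.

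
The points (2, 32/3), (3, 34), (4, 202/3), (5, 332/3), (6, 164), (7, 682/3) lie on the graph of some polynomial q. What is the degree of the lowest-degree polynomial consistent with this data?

Forward differences of the values at n = 2, 3, 4, 5, 6, 7:
  q  : 32/3  34  202/3  332/3  164  682/3
  Δ  : 70/3  100/3  130/3  160/3  190/3
  Δ^2: 10  10  10  10
  Δ^3: 0  0  0
  Δ^4: 0  0
  Δ^5: 0
The second differences are constant (10) and nonzero, while all higher differences vanish, so the minimal degree is 2.

2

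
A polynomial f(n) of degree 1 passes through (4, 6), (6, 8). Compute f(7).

Write f(n) = an + b. Substituting each data point gives a linear system:
  4a + b = 6
  6a + b = 8
Solving the system yields a = 1, b = 2.
So f(n) = n + 2.
Then f(7) = 9.

9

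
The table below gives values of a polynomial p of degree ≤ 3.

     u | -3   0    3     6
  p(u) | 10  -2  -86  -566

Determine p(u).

p(u) = -2u^3 - 4u^2 + 2u - 2

Using the Lagrange interpolation formula with nodes -3, 0, 3, 6:
  L_0(u) = u(u - 3)(u - 6) / -162
  L_1(u) = (u + 3)(u - 3)(u - 6) / 54
  L_2(u) = (u + 3)u(u - 6) / -54
  L_3(u) = (u + 3)u(u - 3) / 162
Then p(u) = 10·L_0(u) - 2·L_1(u) - 86·L_2(u) - 566·L_3(u).
Expanding and collecting terms gives p(u) = -2u^3 - 4u^2 + 2u - 2.
Check: p(0) = -2. ✓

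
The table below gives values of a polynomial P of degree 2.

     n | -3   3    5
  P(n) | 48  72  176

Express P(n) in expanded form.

P(n) = 6n^2 + 4n + 6

Write P(n) = an^2 + bn + c. Substituting each data point gives a linear system:
  9a - 3b + c = 48
  9a + 3b + c = 72
  25a + 5b + c = 176
Solving the system yields a = 6, b = 4, c = 6.
So P(n) = 6n² + 4n + 6.
Check: P(5) = 176. ✓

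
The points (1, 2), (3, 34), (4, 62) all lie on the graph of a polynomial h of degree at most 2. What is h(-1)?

2

Write h(n) = an^2 + bn + c. Substituting each data point gives a linear system:
  a + b + c = 2
  9a + 3b + c = 34
  16a + 4b + c = 62
Solving the system yields a = 4, b = 0, c = -2.
So h(n) = 4n^2 - 2.
Then h(-1) = 2.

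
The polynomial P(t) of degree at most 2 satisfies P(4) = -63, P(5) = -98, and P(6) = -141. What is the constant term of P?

Write P(t) = at^2 + bt + c. Substituting each data point gives a linear system:
  16a + 4b + c = -63
  25a + 5b + c = -98
  36a + 6b + c = -141
Solving the system yields a = -4, b = 1, c = -3.
So P(t) = -4t^2 + t - 3.
The constant term is -3.

-3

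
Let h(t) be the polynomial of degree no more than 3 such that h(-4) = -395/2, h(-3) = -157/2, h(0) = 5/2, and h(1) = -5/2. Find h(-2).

Write h(t) = at^3 + bt^2 + ct + d. Substituting each data point gives a linear system:
  -64a + 16b - 4c + d = -395/2
  -27a + 9b - 3c + d = -157/2
  d = 5/2
  a + b + c + d = -5/2
Solving the system yields a = 3, b = -2, c = -6, d = 5/2.
So h(t) = 3t³ - 2t² - 6t + 5/2.
Then h(-2) = -35/2.

-35/2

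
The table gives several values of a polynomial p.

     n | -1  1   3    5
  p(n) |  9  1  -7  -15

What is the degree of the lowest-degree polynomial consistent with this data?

1

Forward differences of the values at n = -1, 1, 3, 5:
  p  : 9  1  -7  -15
  Δ  : -8  -8  -8
  Δ^2: 0  0
  Δ^3: 0
The first differences are constant (-8) and nonzero, while all higher differences vanish, so the minimal degree is 1.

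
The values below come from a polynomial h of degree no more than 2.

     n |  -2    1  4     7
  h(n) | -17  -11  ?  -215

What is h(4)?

-77

On equispaced nodes a degree-2 polynomial has vanishing third forward difference, so
  - h(-2) + 3·h(1) - 3·h(4) + h(7) = 0.
Substituting the known values and solving for h(4):
  -3·h(4) = 231
  h(4) = -77.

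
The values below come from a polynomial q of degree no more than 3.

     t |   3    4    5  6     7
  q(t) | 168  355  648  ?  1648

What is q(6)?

The 4 known points determine the degree-3 polynomial uniquely.
Write q(t) = at^3 + bt^2 + ct + d. Substituting each data point gives a linear system:
  27a + 9b + 3c + d = 168
  64a + 16b + 4c + d = 355
  125a + 25b + 5c + d = 648
  343a + 49b + 7c + d = 1648
Solving the system yields a = 4, b = 5, c = 4, d = 3.
So q(t) = 4t³ + 5t² + 4t + 3.
Then q(6) = 1071.

1071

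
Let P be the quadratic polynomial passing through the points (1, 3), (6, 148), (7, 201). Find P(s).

Using the Lagrange interpolation formula with nodes 1, 6, 7:
  L_0(s) = (s - 6)(s - 7) / 30
  L_1(s) = (s - 1)(s - 7) / -5
  L_2(s) = (s - 1)(s - 6) / 6
Then P(s) = 3·L_0(s) + 148·L_1(s) + 201·L_2(s).
Expanding and collecting terms gives P(s) = 4s² + s - 2.
Check: P(7) = 201. ✓

P(s) = 4s^2 + s - 2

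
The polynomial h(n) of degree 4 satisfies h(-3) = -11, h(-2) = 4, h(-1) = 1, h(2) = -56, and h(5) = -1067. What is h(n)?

h(n) = -n^4 - 3n^3 - 2n^2 - 3n - 2

Using the Lagrange interpolation formula with nodes -3, -2, -1, 2, 5:
  L_0(n) = (n + 2)(n + 1)(n - 2)(n - 5) / 80
  L_1(n) = (n + 3)(n + 1)(n - 2)(n - 5) / -28
  L_2(n) = (n + 3)(n + 2)(n - 2)(n - 5) / 36
  L_3(n) = (n + 3)(n + 2)(n + 1)(n - 5) / -180
  L_4(n) = (n + 3)(n + 2)(n + 1)(n - 2) / 1008
Then h(n) = -11·L_0(n) + 4·L_1(n) + 1·L_2(n) - 56·L_3(n) - 1067·L_4(n).
Expanding and collecting terms gives h(n) = -n⁴ - 3n³ - 2n² - 3n - 2.
Check: h(-2) = 4. ✓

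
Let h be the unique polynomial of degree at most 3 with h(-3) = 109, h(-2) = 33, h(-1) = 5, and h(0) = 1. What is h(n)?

h(n) = -4n^3 + 1

Using the Lagrange interpolation formula with nodes -3, -2, -1, 0:
  L_0(n) = (n + 2)(n + 1)n / -6
  L_1(n) = (n + 3)(n + 1)n / 2
  L_2(n) = (n + 3)(n + 2)n / -2
  L_3(n) = (n + 3)(n + 2)(n + 1) / 6
Then h(n) = 109·L_0(n) + 33·L_1(n) + 5·L_2(n) + 1·L_3(n).
Expanding and collecting terms gives h(n) = -4n³ + 1.
Check: h(-1) = 5. ✓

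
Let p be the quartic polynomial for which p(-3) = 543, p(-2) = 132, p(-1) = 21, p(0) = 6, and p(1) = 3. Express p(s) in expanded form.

Write p(s) = as^4 + bs^3 + cs^2 + ds + e. Substituting each data point gives a linear system:
  81a - 27b + 9c - 3d + e = 543
  16a - 8b + 4c - 2d + e = 132
  a - b + c - d + e = 21
  e = 6
  a + b + c + d + e = 3
Solving the system yields a = 5, b = -4, c = 1, d = -5, e = 6.
So p(s) = 5s⁴ - 4s³ + s² - 5s + 6.
Check: p(-1) = 21. ✓

p(s) = 5s^4 - 4s^3 + s^2 - 5s + 6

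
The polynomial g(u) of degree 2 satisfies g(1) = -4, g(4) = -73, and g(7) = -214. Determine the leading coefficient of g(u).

-4

Write g(u) = au^2 + bu + c. Substituting each data point gives a linear system:
  a + b + c = -4
  16a + 4b + c = -73
  49a + 7b + c = -214
Solving the system yields a = -4, b = -3, c = 3.
So g(u) = -4u² - 3u + 3.
The leading coefficient is -4.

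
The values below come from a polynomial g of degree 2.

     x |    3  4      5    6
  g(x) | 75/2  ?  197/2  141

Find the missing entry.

The 3 known points determine the degree-2 polynomial uniquely.
Write g(x) = ax^2 + bx + c. Substituting each data point gives a linear system:
  9a + 3b + c = 75/2
  25a + 5b + c = 197/2
  36a + 6b + c = 141
Solving the system yields a = 4, b = -3/2, c = 6.
So g(x) = 4x^2 - (3/2)x + 6.
Then g(4) = 64.

64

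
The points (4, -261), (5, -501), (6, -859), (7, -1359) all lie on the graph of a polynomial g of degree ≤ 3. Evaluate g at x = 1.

Forward differences of the values at x = 4, 5, 6, 7:
  g  : -261  -501  -859  -1359
  Δ  : -240  -358  -500
  Δ^2: -118  -142
  Δ^3: -24
The third differences are constant, confirming degree 3.
Interpolating (Newton forward form) and evaluating at x = 1 gives g(1) = -9.

-9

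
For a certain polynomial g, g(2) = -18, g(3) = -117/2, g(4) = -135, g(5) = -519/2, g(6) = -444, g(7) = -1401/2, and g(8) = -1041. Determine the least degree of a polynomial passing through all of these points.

Forward differences of the values at n = 2, 3, 4, 5, 6, 7, 8:
  g  : -18  -117/2  -135  -519/2  -444  -1401/2  -1041
  Δ  : -81/2  -153/2  -249/2  -369/2  -513/2  -681/2
  Δ^2: -36  -48  -60  -72  -84
  Δ^3: -12  -12  -12  -12
  Δ^4: 0  0  0
  Δ^5: 0  0
  Δ^6: 0
The third differences are constant (-12) and nonzero, while all higher differences vanish, so the minimal degree is 3.

3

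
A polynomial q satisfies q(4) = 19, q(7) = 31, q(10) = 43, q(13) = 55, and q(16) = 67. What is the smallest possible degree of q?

Forward differences of the values at t = 4, 7, 10, 13, 16:
  q  : 19  31  43  55  67
  Δ  : 12  12  12  12
  Δ^2: 0  0  0
  Δ^3: 0  0
  Δ^4: 0
The first differences are constant (12) and nonzero, while all higher differences vanish, so the minimal degree is 1.

1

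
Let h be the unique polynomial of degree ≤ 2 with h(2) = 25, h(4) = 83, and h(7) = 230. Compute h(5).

Write h(u) = au^2 + bu + c. Substituting each data point gives a linear system:
  4a + 2b + c = 25
  16a + 4b + c = 83
  49a + 7b + c = 230
Solving the system yields a = 4, b = 5, c = -1.
So h(u) = 4u^2 + 5u - 1.
Then h(5) = 124.

124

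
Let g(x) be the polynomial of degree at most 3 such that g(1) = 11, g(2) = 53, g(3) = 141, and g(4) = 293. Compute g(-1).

-7

Write g(x) = ax^3 + bx^2 + cx + d. Substituting each data point gives a linear system:
  a + b + c + d = 11
  8a + 4b + 2c + d = 53
  27a + 9b + 3c + d = 141
  64a + 16b + 4c + d = 293
Solving the system yields a = 3, b = 5, c = 6, d = -3.
So g(x) = 3x^3 + 5x^2 + 6x - 3.
Then g(-1) = -7.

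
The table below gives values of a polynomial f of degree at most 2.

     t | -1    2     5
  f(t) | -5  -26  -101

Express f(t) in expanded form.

f(t) = -3t^2 - 4t - 6

Write f(t) = at^2 + bt + c. Substituting each data point gives a linear system:
  a - b + c = -5
  4a + 2b + c = -26
  25a + 5b + c = -101
Solving the system yields a = -3, b = -4, c = -6.
So f(t) = -3t^2 - 4t - 6.
Check: f(2) = -26. ✓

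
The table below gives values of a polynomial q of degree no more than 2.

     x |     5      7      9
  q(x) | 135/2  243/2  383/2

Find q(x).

q(x) = 2x^2 + 3x + 5/2

Write q(x) = ax^2 + bx + c. Substituting each data point gives a linear system:
  25a + 5b + c = 135/2
  49a + 7b + c = 243/2
  81a + 9b + c = 383/2
Solving the system yields a = 2, b = 3, c = 5/2.
So q(x) = 2x^2 + 3x + 5/2.
Check: q(7) = 243/2. ✓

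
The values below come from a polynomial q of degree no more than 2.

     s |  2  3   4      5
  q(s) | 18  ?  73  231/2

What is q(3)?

The 3 known points determine the degree-2 polynomial uniquely.
Write q(s) = as^2 + bs + c. Substituting each data point gives a linear system:
  4a + 2b + c = 18
  16a + 4b + c = 73
  25a + 5b + c = 231/2
Solving the system yields a = 5, b = -5/2, c = 3.
So q(s) = 5s^2 - (5/2)s + 3.
Then q(3) = 81/2.

81/2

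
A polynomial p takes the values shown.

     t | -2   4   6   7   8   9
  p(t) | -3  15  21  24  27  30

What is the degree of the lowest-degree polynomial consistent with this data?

Divided differences on the nodes -2, 4, 6, 7, 8, 9:
  order 0: -3  15  21  24  27  30
  order 1: 3  3  3  3  3
  order 2: 0  0  0  0
  order 3: 0  0  0
  order 4: 0  0
  order 5: 0
The order-1 divided differences are all 3 (nonzero) and every higher order vanishes, so the data lies on a polynomial of degree exactly 1.

1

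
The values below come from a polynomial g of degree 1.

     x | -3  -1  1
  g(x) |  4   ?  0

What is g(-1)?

2

On equispaced nodes a degree-1 polynomial has vanishing second forward difference, so
  g(-3) - 2·g(-1) + g(1) = 0.
Substituting the known values and solving for g(-1):
  -2·g(-1) = -4
  g(-1) = 2.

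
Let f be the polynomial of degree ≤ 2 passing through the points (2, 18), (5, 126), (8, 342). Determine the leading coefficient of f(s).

6

Write f(s) = as^2 + bs + c. Substituting each data point gives a linear system:
  4a + 2b + c = 18
  25a + 5b + c = 126
  64a + 8b + c = 342
Solving the system yields a = 6, b = -6, c = 6.
So f(s) = 6s² - 6s + 6.
The leading coefficient is 6.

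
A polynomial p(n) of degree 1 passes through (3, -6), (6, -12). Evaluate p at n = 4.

-8

Write p(n) = an + b. Substituting each data point gives a linear system:
  3a + b = -6
  6a + b = -12
Solving the system yields a = -2, b = 0.
So p(n) = -2n.
Then p(4) = -8.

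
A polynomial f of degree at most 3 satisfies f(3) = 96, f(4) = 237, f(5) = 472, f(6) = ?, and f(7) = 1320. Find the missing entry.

On equispaced nodes a degree-3 polynomial has vanishing fourth forward difference, so
  f(3) - 4·f(4) + 6·f(5) - 4·f(6) + f(7) = 0.
Substituting the known values and solving for f(6):
  -4·f(6) = -3300
  f(6) = 825.

825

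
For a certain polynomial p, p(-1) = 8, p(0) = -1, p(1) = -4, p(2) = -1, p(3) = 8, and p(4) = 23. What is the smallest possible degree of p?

2

Forward differences of the values at x = -1, 0, 1, 2, 3, 4:
  p  : 8  -1  -4  -1  8  23
  Δ  : -9  -3  3  9  15
  Δ^2: 6  6  6  6
  Δ^3: 0  0  0
  Δ^4: 0  0
  Δ^5: 0
The second differences are constant (6) and nonzero, while all higher differences vanish, so the minimal degree is 2.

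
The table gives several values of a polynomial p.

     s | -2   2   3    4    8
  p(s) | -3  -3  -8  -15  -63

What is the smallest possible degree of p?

2

Divided differences on the nodes -2, 2, 3, 4, 8:
  order 0: -3  -3  -8  -15  -63
  order 1: 0  -5  -7  -12
  order 2: -1  -1  -1
  order 3: 0  0
  order 4: 0
The order-2 divided differences are all -1 (nonzero) and every higher order vanishes, so the data lies on a polynomial of degree exactly 2.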